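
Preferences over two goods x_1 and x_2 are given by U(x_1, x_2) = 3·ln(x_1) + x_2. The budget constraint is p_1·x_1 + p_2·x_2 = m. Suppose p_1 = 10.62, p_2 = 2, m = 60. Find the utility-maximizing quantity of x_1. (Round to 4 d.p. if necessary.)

x_1* = 0.565

Set MRS = p_1/p_2: (3/x_1)/1 = p_1/p_2.
So x_1*(p_1,p_2) = 3·p_2/p_1, independent of income; and x_2* = (m − 3·p_2)/p_2.
At the given prices: x_1* = 3·2/10.62 = 0.565.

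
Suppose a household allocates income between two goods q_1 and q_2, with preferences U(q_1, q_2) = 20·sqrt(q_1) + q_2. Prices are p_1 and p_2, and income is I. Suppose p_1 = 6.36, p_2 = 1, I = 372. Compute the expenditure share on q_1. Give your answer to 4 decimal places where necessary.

share on q_1 = 0.0423

Set MRS = p_1/p_2: 10·q_1^(−1/2) = p_1/p_2.
Thus q_1* = (10·p_2/p_1)² — independent of I — with the rest of income spent on q_2.
Plugging in: q_1* = (10·1/6.36)² = 2.4722, q_2* = 356.2767.
Expenditure on q_1: 6.36·2.4722 = 15.7233; share = 0.0423.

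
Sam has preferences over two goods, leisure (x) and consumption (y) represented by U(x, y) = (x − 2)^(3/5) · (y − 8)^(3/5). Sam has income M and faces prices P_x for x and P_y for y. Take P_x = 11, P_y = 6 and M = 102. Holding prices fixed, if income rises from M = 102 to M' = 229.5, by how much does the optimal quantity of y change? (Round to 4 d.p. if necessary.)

MRS = (y−8)/(x−2). Tangency with P_x/P_y gives y−8 = (P_x/P_y)·(x−2).
Substituting into the budget: x* = 2 + 0.5·(M − 2·P_x − 8·P_y)/P_x, and y* = 8 + 0.5·(…)/P_y.
Discretionary income = 102 − 2·11 − 8·6 = 32; y* = 8 + 0.5·32/6 = 10.6667.
At M' = 229.5: y* = 21.2917. Change: 21.2917 − 10.6667 = 10.625.

Δy* = 10.625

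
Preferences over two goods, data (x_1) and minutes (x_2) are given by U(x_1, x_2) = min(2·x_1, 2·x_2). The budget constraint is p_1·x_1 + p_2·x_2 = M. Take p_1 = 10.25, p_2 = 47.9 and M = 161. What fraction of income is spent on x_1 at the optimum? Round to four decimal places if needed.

Leontief preferences: the optimum is at the kink where x_1/2 = x_2/2, i.e. x_2 = x_1.
Budget: p_1·x_1 + p_2·x_1 = M, so (2·p_1 + 2·p_2)·x_1 = 2·M.
Demand: x_1*(p_1,p_2,M) = 2·M/(2·p_1 + 2·p_2), x_2* = 2·M/(2·p_1 + 2·p_2).
Here 2·10.25 + 2·47.9 = 116.3, giving x_1* = 2.7687 and x_2* = 2.7687.
Expenditure on x_1: 10.25·2.7687 = 28.3792; share = 0.1763.

share on x_1 = 0.1763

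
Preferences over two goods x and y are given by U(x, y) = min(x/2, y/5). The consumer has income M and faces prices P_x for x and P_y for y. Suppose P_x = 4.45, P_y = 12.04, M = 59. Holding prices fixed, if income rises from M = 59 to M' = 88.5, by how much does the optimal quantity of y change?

Δy* = 2.1346

Leontief preferences: the optimum is at the kink where x/2 = y/5, i.e. y = (5/2)·x.
Budget: P_x·x + P_y·(5/2)·x = M, so (2·P_x + 5·P_y)·x = 2·M.
Demand: x*(P_x,P_y,M) = 2·M/(2·P_x + 5·P_y), y* = 5·M/(2·P_x + 5·P_y).
Here 2·4.45 + 5·12.04 = 69.1, giving y* = 4.2692.
At M' = 88.5: y* = 6.4038. Change: 6.4038 − 4.2692 = 2.1346.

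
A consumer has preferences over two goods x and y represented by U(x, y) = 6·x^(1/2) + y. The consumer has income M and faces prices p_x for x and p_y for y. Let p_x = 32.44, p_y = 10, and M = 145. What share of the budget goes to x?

MU_x = 3/√x, MU_y = 1. Tangency: 3/√x = p_x/p_y.
Thus x* = (3·p_y/p_x)² — independent of M — with the rest of income spent on y.
Plugging in: x* = (3·10/32.44)² = 0.8552, y* = 11.7256.
Expenditure on x: 32.44·0.8552 = 27.7435; share = 0.1913.

share on x = 0.1913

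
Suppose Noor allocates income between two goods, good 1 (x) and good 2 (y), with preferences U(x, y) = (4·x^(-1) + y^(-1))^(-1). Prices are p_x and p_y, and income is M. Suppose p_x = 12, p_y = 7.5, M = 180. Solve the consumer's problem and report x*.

From the CES first-order condition, 4·(y/x)^(2) = p_x/p_y.
Solve for the ratio: y/x = [(1/4)·p_x/p_y]^(0.5).
With the ratio pinned down, the budget gives x* = M/(p_x + p_y·(y/x)) and y* = (y/x)·x*.
Numerically y/x = 0.632456, so x* = 180/(12 + 7.5·0.632456) = 10.7505.

x* = 10.7505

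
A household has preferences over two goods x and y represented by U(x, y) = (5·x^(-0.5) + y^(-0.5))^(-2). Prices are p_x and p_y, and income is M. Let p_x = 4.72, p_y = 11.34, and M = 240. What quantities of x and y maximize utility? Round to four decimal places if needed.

x* = 34.8737, y* = 6.6487

MU_x ∝ 5·x^(-1.5), MU_y ∝ y^(-1.5), so MRS = 5·(y/x)^(1.5) = p_x/p_y.
Hence y/x = ((1/5)·p_x/p_y)^(1/(1.5)), i.e. raised to the 2/3 power.
With the ratio pinned down, the budget gives x* = M/(p_x + p_y·(y/x)) and y* = (y/x)·x*.
Numerically y/x = 0.190651, so x* = 240/(4.72 + 11.34·0.190651) = 34.8737 and y* = 0.190651·34.8737 = 6.6487.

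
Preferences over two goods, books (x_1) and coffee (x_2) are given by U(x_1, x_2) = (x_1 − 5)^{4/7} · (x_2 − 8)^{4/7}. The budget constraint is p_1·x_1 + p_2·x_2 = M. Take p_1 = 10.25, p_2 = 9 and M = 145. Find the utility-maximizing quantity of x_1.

x_1* = 6.061

Let x_1' = x_1−5, x_2' = x_2−8. MRS = x_2'/x_1' = p_1/p_2.
After buying the subsistence bundle (5, 8), a share 0.5 of the remaining income goes to x_1: x_1* = 5 + 0.5·(M − 5p_1 − 8p_2)/p_1.
Discretionary income = 145 − 5·10.25 − 8·9 = 21.75; x_1* = 5 + 0.5·21.75/10.25 = 6.061.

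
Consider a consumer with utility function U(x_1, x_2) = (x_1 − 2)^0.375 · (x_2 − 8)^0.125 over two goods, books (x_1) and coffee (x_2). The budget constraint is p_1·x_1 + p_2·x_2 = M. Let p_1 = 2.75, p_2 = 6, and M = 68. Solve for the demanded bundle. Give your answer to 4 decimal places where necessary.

This is Cobb-Douglas in (x_1−2, x_2−8): tangency gives 0.375·p_2·(x_2−8) = 0.125·p_1·(x_1−2).
Substituting into the budget: x_1* = 2 + 0.75·(M − 2·p_1 − 8·p_2)/p_1, and x_2* = 8 + 0.25·(…)/p_2.
Discretionary income = 68 − 2·2.75 − 8·6 = 14.5; x_1* = 2 + 0.75·14.5/2.75 = 5.9545; x_2* = 8 + 0.25·14.5/6 = 8.6042.

x_1* = 5.9545, x_2* = 8.6042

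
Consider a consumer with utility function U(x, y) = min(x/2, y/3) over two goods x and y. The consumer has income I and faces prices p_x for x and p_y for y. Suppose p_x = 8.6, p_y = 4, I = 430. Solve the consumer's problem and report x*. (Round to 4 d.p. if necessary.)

x* = 29.4521

With perfect complements, no substitution: consume in ratio x:y = 2:3.
Budget: p_x·x + p_y·(3/2)·x = I, so (2·p_x + 3·p_y)·x = 2·I.
Demand: x*(p_x,p_y,I) = 2·I/(2·p_x + 3·p_y), y* = 3·I/(2·p_x + 3·p_y).
Here 2·8.6 + 3·4 = 29.2, giving x* = 29.4521.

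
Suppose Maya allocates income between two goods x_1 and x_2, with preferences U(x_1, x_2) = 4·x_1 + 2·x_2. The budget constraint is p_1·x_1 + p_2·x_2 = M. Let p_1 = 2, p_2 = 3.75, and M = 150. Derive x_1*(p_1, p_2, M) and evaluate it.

Numerically: x_1* = 75, x_2* = 0.

x_1* = 75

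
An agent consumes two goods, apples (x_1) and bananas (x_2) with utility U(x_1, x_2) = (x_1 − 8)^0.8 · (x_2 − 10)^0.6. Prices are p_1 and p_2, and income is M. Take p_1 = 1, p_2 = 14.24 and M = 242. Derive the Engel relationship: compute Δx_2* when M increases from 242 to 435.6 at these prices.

Δx_2* = 5.8266

After buying the subsistence bundle (8, 10), a share 4/7 of the remaining income goes to x_1: x_1* = 8 + 4/7·(M − 8p_1 − 10p_2)/p_1.
Discretionary income = 242 − 8·1 − 10·14.24 = 91.6; x_2* = 10 + 3/7·91.6/14.24 = 12.7568.
At M' = 435.6: x_2* = 18.5835. Change: 18.5835 − 12.7568 = 5.8266.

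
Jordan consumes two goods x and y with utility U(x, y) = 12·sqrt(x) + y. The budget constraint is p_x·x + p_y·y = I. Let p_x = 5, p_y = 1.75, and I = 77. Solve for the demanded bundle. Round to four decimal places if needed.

x* = 4.41, y* = 31.4

Set MRS = p_x/p_y: 6·x^(−1/2) = p_x/p_y.
Solve: √x = 6·p_y/p_x, so x*(p_x,p_y) = (6·p_y/p_x)², and y* = (I − p_x·x*)/p_y.
Plugging in: x* = (6·1.75/5)² = 4.41, y* = 31.4.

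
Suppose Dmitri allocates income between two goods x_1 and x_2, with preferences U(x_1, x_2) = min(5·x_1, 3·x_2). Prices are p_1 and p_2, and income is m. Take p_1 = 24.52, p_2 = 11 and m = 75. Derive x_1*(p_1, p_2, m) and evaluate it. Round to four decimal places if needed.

x_1* = 1.7502

With perfect complements, no substitution: consume in ratio x_1:x_2 = 3:5.
Budget: p_1·x_1 + p_2·(5/3)·x_1 = m, so (3·p_1 + 5·p_2)·x_1 = 3·m.
Demand: x_1*(p_1,p_2,m) = 3·m/(3·p_1 + 5·p_2), x_2* = 5·m/(3·p_1 + 5·p_2).
Here 3·24.52 + 5·11 = 128.56, giving x_1* = 1.7502.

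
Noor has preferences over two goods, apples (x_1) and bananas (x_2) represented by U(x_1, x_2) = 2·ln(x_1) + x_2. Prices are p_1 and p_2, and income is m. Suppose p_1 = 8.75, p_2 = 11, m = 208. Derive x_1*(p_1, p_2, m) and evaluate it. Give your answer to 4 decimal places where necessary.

x_1* = 2.5143

MU_x_1 = 2/x_1, MU_x_2 = 1. Tangency: 2/x_1 = p_1/p_2.
So x_1*(p_1,p_2) = 2·p_2/p_1, independent of income; and x_2* = (m − 2·p_2)/p_2.
At the given prices: x_1* = 2·11/8.75 = 2.5143.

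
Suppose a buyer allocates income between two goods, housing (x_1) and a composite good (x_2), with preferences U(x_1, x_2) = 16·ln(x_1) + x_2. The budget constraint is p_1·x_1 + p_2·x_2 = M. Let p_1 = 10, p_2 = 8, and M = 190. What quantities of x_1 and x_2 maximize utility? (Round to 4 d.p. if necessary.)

x_1* = 12.8, x_2* = 7.75

Set MRS = p_1/p_2: (16/x_1)/1 = p_1/p_2.
So x_1*(p_1,p_2) = 16·p_2/p_1, independent of income; and x_2* = (M − 16·p_2)/p_2.
At the given prices: x_1* = 16·8/10 = 12.8, and x_2* = 7.75.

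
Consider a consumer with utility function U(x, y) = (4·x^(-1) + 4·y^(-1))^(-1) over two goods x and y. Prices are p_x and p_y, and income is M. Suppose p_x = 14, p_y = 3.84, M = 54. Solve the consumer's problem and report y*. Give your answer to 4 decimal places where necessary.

MRS = MU_x/MU_y = (y/x)^(2). Set equal to p_x/p_y.
Hence y/x = (p_x/p_y)^(1/(2)), i.e. raised to the 0.5 power.
With the ratio pinned down, the budget gives x* = M/(p_x + p_y·(y/x)) and y* = (y/x)·x*.
Numerically y/x = 1.909407, so x* = 54/(14 + 3.84·1.909407) = 2.5314 and y* = 1.909407·2.5314 = 4.8335.

y* = 4.8335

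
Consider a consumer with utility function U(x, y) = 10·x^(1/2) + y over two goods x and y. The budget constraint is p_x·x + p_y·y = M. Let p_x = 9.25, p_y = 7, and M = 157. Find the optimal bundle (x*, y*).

MU_x = 5/√x, MU_y = 1. Tangency: 5/√x = p_x/p_y.
Solve: √x = 5·p_y/p_x, so x*(p_x,p_y) = (5·p_y/p_x)², and y* = (M − p_x·x*)/p_y.
Plugging in: x* = (5·7/9.25)² = 14.317, y* = 3.5097.

x* = 14.317, y* = 3.5097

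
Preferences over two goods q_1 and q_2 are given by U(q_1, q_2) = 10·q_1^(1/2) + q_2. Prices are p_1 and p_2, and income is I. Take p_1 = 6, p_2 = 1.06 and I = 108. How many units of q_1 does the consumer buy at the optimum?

q_1* = 0.7803

MU_q_1 = 5/√q_1, MU_q_2 = 1. Tangency: 5/√q_1 = p_1/p_2.
Solve: √q_1 = 5·p_2/p_1, so q_1*(p_1,p_2) = (5·p_2/p_1)², and q_2* = (I − p_1·q_1*)/p_2.
Plugging in: q_1* = (5·1.06/6)² = 0.7803.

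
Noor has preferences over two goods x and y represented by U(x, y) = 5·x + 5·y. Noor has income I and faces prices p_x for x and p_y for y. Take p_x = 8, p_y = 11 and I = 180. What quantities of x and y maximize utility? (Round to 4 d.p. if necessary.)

Linear utility — the consumer picks whichever good has higher MU/price: 5/8 = 0.625 vs 5/11 = 0.4545.
x gives more utility per dollar, so spend all income on x: x* = I/p_x, y* = 0.
Numerically: x* = 22.5, y* = 0.

x* = 22.5, y* = 0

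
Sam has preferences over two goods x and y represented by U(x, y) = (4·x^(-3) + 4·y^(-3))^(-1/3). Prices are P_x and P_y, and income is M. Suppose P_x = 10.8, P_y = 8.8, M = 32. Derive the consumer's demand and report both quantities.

MRS = MU_x/MU_y = (y/x)^(4). Set equal to P_x/P_y.
Solve for the ratio: y/x = [P_x/P_y]^(0.25).
With the ratio pinned down, the budget gives x* = M/(P_x + P_y·(y/x)) and y* = (y/x)·x*.
Numerically y/x = 1.052532, so x* = 32/(10.8 + 8.8·1.052532) = 1.595 and y* = 1.052532·1.595 = 1.6788.

x* = 1.595, y* = 1.6788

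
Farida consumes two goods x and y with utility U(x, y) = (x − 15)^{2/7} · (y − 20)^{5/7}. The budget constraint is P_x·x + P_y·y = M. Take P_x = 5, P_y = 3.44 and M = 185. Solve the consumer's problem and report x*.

This is Cobb-Douglas in (x−15, y−20): tangency gives 2/7·P_y·(y−20) = 5/7·P_x·(x−15).
After buying the subsistence bundle (15, 20), a share 2/7 of the remaining income goes to x: x* = 15 + 2/7·(M − 15P_x − 20P_y)/P_x.
Discretionary income = 185 − 15·5 − 20·3.44 = 41.2; x* = 15 + 2/7·41.2/5 = 17.3543.

x* = 17.3543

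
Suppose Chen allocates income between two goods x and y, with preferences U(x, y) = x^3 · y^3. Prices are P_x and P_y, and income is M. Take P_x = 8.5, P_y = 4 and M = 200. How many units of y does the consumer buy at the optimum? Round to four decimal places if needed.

y* = 25

MU_x/MU_y = (3·y)/(3·x); tangency sets this equal to P_x/P_y.
So 3·P_y·y = 3·P_x·x; combined with the budget, a share 0.5 of income goes to x.
Demand: x*(P_x,P_y,M) = 0.5·M/P_x and y* = 0.5·M/P_y.
At P_x=8.5, P_y=4, M=200: y* = 0.5·200/4 = 25.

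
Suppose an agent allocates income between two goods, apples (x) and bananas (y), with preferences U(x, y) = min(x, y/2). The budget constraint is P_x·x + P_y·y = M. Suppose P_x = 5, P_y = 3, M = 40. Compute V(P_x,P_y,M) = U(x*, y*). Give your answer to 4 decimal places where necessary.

V = 3.6364

With perfect complements, no substitution: consume in ratio x:y = 1:2.
Budget: P_x·x + P_y·2·x = M, so (P_x + 2·P_y)·x = M.
Demand: x*(P_x,P_y,M) = M/(P_x + 2·P_y), y* = 2·M/(P_x + 2·P_y).
Here 5 + 2·3 = 11, giving x* = 3.6364 and y* = 7.2727.
Utility at the optimum: U(3.6364, 7.2727) = 3.6364.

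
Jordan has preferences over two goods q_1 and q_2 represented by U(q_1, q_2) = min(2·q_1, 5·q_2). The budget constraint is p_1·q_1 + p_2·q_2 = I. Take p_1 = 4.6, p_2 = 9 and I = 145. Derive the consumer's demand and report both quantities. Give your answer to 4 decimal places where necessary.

With perfect complements, no substitution: consume in ratio q_1:q_2 = 5:2.
Budget: p_1·q_1 + p_2·(2/5)·q_1 = I, so (5·p_1 + 2·p_2)·q_1 = 5·I.
Demand: q_1*(p_1,p_2,I) = 5·I/(5·p_1 + 2·p_2), q_2* = 2·I/(5·p_1 + 2·p_2).
Here 5·4.6 + 2·9 = 41, giving q_1* = 17.6829 and q_2* = 7.0732.

q_1* = 17.6829, q_2* = 7.0732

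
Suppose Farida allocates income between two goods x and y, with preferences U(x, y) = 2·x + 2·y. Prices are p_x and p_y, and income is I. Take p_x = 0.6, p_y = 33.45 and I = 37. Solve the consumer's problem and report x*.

x* = 61.6667

Numerically: x* = 61.6667, y* = 0.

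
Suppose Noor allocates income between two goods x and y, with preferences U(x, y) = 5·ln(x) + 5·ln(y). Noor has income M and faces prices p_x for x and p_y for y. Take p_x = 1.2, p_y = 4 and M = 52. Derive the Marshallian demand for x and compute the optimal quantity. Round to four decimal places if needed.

x* = 21.6667

The MRS is y/x. Set MRS = p_x/p_y.
Rearranging, p_y·y = p_x·x. Substituting into the budget gives p_x·x·(1 + 1) = M.
Demand: x*(p_x,p_y,M) = 0.5·M/p_x and y* = 0.5·M/p_y.
At p_x=1.2, p_y=4, M=52: x* = 0.5·52/1.2 = 21.6667.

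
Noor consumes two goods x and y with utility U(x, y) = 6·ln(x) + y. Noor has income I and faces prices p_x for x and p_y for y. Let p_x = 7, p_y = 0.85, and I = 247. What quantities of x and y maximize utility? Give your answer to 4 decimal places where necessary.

x* = 0.7286, y* = 284.5882

So x*(p_x,p_y) = 6·p_y/p_x, independent of income; and y* = (I − 6·p_y)/p_y.
At the given prices: x* = 6·0.85/7 = 0.7286, and y* = 284.5882.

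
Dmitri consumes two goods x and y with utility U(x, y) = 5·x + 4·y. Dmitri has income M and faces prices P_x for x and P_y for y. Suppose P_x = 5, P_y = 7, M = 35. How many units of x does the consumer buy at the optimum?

Linear utility — the consumer picks whichever good has higher MU/price: 5/5 = 1 vs 4/7 = 0.5714.
x gives more utility per dollar, so spend all income on x: x* = M/P_x, y* = 0.
Numerically: x* = 7, y* = 0.

x* = 7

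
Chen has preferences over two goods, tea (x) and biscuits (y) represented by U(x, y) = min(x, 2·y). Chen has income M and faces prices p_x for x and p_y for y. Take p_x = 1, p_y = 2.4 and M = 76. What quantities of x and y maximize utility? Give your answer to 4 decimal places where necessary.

x* = 34.5455, y* = 17.2727

With perfect complements, no substitution: consume in ratio x:y = 2:1.
Budget: p_x·x + p_y·(1/2)·x = M, so (2·p_x + p_y)·x = 2·M.
Demand: x*(p_x,p_y,M) = 2·M/(2·p_x + p_y), y* = M/(2·p_x + p_y).
Here 2·1 + 2.4 = 4.4, giving x* = 34.5455 and y* = 17.2727.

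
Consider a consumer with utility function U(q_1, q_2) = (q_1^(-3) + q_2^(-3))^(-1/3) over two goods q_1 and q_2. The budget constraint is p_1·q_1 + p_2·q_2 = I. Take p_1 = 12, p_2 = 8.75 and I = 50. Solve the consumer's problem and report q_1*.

From the CES first-order condition, (q_2/q_1)^(4) = p_1/p_2.
Solve for the ratio: q_2/q_1 = [p_1/p_2]^(0.25).
With the ratio pinned down, the budget gives q_1* = I/(p_1 + p_2·(q_2/q_1)) and q_2* = (q_2/q_1)·q_1*.
Numerically q_2/q_1 = 1.082165, so q_1* = 50/(12 + 8.75·1.082165) = 2.3289.

q_1* = 2.3289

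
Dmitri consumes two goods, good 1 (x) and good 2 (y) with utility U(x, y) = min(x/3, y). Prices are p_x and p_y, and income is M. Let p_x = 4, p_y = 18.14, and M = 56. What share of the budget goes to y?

share on y = 0.6019

Here 3·4 + 18.14 = 30.14, giving x* = 5.574 and y* = 1.858.
Expenditure on y: 18.14·1.858 = 33.704; share = 0.6019.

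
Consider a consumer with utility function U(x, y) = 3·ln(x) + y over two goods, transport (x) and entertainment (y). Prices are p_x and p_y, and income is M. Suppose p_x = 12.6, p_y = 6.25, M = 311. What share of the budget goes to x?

MU_x = 3/x, MU_y = 1. Tangency: 3/x = p_x/p_y.
So x*(p_x,p_y) = 3·p_y/p_x, independent of income; and y* = (M − 3·p_y)/p_y.
At the given prices: x* = 3·6.25/12.6 = 1.4881, and y* = 46.76.
Expenditure on x: 12.6·1.4881 = 18.75; share = 0.0603.

share on x = 0.0603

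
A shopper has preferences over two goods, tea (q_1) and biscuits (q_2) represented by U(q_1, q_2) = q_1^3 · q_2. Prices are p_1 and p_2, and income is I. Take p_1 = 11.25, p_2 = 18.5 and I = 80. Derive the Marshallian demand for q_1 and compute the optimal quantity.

Demand: q_1*(p_1,p_2,I) = 0.75·I/p_1 and q_2* = 0.25·I/p_2.
At p_1=11.25, p_2=18.5, I=80: q_1* = 0.75·80/11.25 = 5.3333.

q_1* = 5.3333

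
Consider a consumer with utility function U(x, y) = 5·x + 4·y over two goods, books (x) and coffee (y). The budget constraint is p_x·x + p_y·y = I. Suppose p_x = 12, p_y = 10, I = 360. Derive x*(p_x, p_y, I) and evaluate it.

x* = 30

x gives more utility per dollar, so spend all income on x: x* = I/p_x, y* = 0.
Numerically: x* = 30, y* = 0.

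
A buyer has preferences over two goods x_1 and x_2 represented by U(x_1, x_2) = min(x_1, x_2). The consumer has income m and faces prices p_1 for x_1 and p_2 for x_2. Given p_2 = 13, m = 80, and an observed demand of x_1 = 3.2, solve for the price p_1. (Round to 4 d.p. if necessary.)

p_1 = 12

Leontief preferences: the optimum is at the kink where x_1/1 = x_2/1, i.e. x_2 = x_1.
Budget: p_1·x_1 + p_2·x_1 = m, so (p_1 + p_2)·x_1 = m.
Demand: x_1*(p_1,p_2,m) = m/(p_1 + p_2), x_2* = m/(p_1 + p_2).
Set x_1* = 3.2 in the demand function and solve for p_1: p_1 = 12.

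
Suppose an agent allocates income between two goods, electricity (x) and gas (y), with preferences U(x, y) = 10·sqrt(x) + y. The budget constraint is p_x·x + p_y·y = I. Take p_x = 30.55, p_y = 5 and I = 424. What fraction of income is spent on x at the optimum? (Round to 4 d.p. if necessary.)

Plugging in: x* = (5·5/30.55)² = 0.6697, y* = 80.7083.
Expenditure on x: 30.55·0.6697 = 20.4583; share = 0.0483.

share on x = 0.0483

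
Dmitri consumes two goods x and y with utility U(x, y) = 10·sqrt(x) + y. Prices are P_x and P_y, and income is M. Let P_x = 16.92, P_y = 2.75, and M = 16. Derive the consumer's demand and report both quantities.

x* = 0.6604, y* = 1.7549

Set MRS = P_x/P_y: 5·x^(−1/2) = P_x/P_y.
Solve: √x = 5·P_y/P_x, so x*(P_x,P_y) = (5·P_y/P_x)², and y* = (M − P_x·x*)/P_y.
Plugging in: x* = (5·2.75/16.92)² = 0.6604, y* = 1.7549.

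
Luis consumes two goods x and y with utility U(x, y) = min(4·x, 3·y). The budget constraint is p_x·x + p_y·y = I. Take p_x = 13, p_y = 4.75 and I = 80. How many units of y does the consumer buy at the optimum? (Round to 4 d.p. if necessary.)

y* = 5.5172

Leontief preferences: the optimum is at the kink where x/3 = y/4, i.e. y = (4/3)·x.
Budget: p_x·x + p_y·(4/3)·x = I, so (3·p_x + 4·p_y)·x = 3·I.
Demand: x*(p_x,p_y,I) = 3·I/(3·p_x + 4·p_y), y* = 4·I/(3·p_x + 4·p_y).
Here 3·13 + 4·4.75 = 58, giving y* = 5.5172.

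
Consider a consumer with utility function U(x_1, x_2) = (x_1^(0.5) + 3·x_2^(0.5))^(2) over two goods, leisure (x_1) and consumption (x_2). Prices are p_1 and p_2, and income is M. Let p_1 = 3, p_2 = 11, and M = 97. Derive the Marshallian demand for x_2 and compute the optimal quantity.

From the CES first-order condition, (1/3)·(x_2/x_1)^(0.5) = p_1/p_2.
Solve for the ratio: x_2/x_1 = [3·p_1/p_2]^(2).
Substitute x_2 = (x_2/x_1)·x_1 into the budget: x_1* = M/(p_1 + p_2·(x_2/x_1)).
Numerically x_2/x_1 = 0.669421, so x_1* = 97/(3 + 11·0.669421) = 9.3596 and x_2* = 0.669421·9.3596 = 6.2656.

x_2* = 6.2656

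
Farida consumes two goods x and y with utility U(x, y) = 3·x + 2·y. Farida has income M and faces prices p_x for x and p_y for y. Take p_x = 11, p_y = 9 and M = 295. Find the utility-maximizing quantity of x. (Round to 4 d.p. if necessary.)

Perfect substitutes: compare marginal utility per dollar. 3/p_x vs 2/p_y → 0.2727 vs 0.2222.
x gives more utility per dollar, so spend all income on x: x* = M/p_x, y* = 0.
Numerically: x* = 26.8182, y* = 0.

x* = 26.8182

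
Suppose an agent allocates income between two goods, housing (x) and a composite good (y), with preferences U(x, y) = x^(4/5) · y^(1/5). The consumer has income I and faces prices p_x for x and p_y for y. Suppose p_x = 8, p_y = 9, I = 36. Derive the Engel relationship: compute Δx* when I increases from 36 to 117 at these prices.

Δx* = 8.1

Demand: x*(p_x,p_y,I) = 0.8·I/p_x and y* = 0.2·I/p_y.
At p_x=8, p_y=9, I=36: x* = 0.8·36/8 = 3.6.
At I' = 117: x* = 11.7. Change: 11.7 − 3.6 = 8.1.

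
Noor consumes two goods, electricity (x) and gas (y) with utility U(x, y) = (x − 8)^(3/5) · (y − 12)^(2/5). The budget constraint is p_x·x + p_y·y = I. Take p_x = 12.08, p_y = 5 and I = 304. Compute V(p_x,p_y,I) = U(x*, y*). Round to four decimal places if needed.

V = 8.8566

This is Cobb-Douglas in (x−8, y−12): tangency gives 0.6·p_y·(y−12) = 0.4·p_x·(x−8).
Substituting into the budget: x* = 8 + 0.6·(I − 8·p_x − 12·p_y)/p_x, and y* = 12 + 0.4·(…)/p_y.
Discretionary income = 304 − 8·12.08 − 12·5 = 147.36; x* = 8 + 0.6·147.36/12.08 = 15.3192; y* = 12 + 0.4·147.36/5 = 23.7888.
Utility at the optimum: U(15.3192, 23.7888) = 8.8566.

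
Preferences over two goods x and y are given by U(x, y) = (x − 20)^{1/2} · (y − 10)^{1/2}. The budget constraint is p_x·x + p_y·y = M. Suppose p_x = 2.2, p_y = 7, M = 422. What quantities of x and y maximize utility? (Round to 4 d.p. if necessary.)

x* = 90, y* = 32

This is Cobb-Douglas in (x−20, y−10): tangency gives 0.5·p_y·(y−10) = 0.5·p_x·(x−20).
After buying the subsistence bundle (20, 10), a share 0.5 of the remaining income goes to x: x* = 20 + 0.5·(M − 20p_x − 10p_y)/p_x.
Discretionary income = 422 − 20·2.2 − 10·7 = 308; x* = 20 + 0.5·308/2.2 = 90; y* = 10 + 0.5·308/7 = 32.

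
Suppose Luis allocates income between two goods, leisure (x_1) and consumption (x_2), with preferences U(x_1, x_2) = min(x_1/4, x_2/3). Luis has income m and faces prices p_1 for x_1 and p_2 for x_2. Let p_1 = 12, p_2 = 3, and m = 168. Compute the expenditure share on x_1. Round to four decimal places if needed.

With perfect complements, no substitution: consume in ratio x_1:x_2 = 4:3.
Budget: p_1·x_1 + p_2·(3/4)·x_1 = m, so (4·p_1 + 3·p_2)·x_1 = 4·m.
Demand: x_1*(p_1,p_2,m) = 4·m/(4·p_1 + 3·p_2), x_2* = 3·m/(4·p_1 + 3·p_2).
Here 4·12 + 3·3 = 57, giving x_1* = 11.7895 and x_2* = 8.8421.
Expenditure on x_1: 12·11.7895 = 141.4737; share = 0.8421.

share on x_1 = 0.8421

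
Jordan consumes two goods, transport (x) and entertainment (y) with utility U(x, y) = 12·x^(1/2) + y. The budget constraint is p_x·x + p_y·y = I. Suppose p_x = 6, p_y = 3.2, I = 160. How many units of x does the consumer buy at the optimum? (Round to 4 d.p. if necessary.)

x* = 10.24

Set MRS = p_x/p_y: 6·x^(−1/2) = p_x/p_y.
Thus x* = (6·p_y/p_x)² — independent of I — with the rest of income spent on y.
Plugging in: x* = (6·3.2/6)² = 10.24.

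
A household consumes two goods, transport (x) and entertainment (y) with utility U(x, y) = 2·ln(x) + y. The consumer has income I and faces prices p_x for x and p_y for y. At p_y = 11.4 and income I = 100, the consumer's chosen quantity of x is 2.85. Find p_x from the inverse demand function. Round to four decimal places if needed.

p_x = 8

Set MRS = p_x/p_y: (2/x)/1 = p_x/p_y.
So x*(p_x,p_y) = 2·p_y/p_x, independent of income; and y* = (I − 2·p_y)/p_y.
Set x* = 2.85 in the demand function and solve for p_x: p_x = 8.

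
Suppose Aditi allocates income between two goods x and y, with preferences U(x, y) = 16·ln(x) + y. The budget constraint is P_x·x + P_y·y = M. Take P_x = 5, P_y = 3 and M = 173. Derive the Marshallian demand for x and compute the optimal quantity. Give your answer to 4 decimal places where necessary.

Set MRS = P_x/P_y: (16/x)/1 = P_x/P_y.
So x*(P_x,P_y) = 16·P_y/P_x, independent of income; and y* = (M − 16·P_y)/P_y.
At the given prices: x* = 16·3/5 = 9.6.

x* = 9.6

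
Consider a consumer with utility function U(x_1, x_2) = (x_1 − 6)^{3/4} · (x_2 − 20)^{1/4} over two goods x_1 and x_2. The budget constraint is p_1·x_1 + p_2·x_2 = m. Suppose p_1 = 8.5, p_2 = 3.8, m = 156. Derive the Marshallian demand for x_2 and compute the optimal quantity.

This is Cobb-Douglas in (x_1−6, x_2−20): tangency gives 0.75·p_2·(x_2−20) = 0.25·p_1·(x_1−6).
Substituting into the budget: x_1* = 6 + 0.75·(m − 6·p_1 − 20·p_2)/p_1, and x_2* = 20 + 0.25·(…)/p_2.
Discretionary income = 156 − 6·8.5 − 20·3.8 = 29; x_2* = 20 + 0.25·29/3.8 = 21.9079.

x_2* = 21.9079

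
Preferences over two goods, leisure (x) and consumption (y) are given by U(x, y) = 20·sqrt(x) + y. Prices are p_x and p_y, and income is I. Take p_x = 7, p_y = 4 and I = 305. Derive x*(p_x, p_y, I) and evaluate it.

x* = 32.6531

Utility is quasi-linear in y; the FOC for x is 10/√x = p_x/p_y.
Thus x* = (10·p_y/p_x)² — independent of I — with the rest of income spent on y.
Plugging in: x* = (10·4/7)² = 32.6531.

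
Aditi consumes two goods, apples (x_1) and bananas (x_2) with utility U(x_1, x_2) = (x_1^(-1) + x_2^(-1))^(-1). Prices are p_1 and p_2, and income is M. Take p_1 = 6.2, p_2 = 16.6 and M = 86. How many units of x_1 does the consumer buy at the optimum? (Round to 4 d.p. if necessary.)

x_1* = 5.2616

MRS = MU_x_1/MU_x_2 = (x_2/x_1)^(2). Set equal to p_1/p_2.
Hence x_2/x_1 = (p_1/p_2)^(1/(2)), i.e. raised to the 0.5 power.
With the ratio pinned down, the budget gives x_1* = M/(p_1 + p_2·(x_2/x_1)) and x_2* = (x_2/x_1)·x_1*.
Numerically x_2/x_1 = 0.611142, so x_1* = 86/(6.2 + 16.6·0.611142) = 5.2616.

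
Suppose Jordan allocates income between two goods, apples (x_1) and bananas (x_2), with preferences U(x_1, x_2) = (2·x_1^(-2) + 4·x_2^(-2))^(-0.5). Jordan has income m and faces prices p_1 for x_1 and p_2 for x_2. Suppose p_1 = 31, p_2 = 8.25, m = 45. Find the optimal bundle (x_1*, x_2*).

MRS = MU_x_1/MU_x_2 = (1/2)·(x_2/x_1)^(3). Set equal to p_1/p_2.
Hence x_2/x_1 = (2·p_1/p_2)^(1/(3)), i.e. raised to the 1/3 power.
Substitute x_2 = (x_2/x_1)·x_1 into the budget: x_1* = m/(p_1 + p_2·(x_2/x_1)).
Numerically x_2/x_1 = 1.958751, so x_1* = 45/(31 + 8.25·1.958751) = 0.9542 and x_2* = 1.958751·0.9542 = 1.869.

x_1* = 0.9542, x_2* = 1.869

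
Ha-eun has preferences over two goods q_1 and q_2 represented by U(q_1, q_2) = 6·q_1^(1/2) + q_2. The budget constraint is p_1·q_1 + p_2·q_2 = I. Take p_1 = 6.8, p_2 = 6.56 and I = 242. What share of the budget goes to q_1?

share on q_1 = 0.2354

Set MRS = p_1/p_2: 3·q_1^(−1/2) = p_1/p_2.
Thus q_1* = (3·p_2/p_1)² — independent of I — with the rest of income spent on q_2.
Plugging in: q_1* = (3·6.56/6.8)² = 8.3759, q_2* = 28.2079.
Expenditure on q_1: 6.8·8.3759 = 56.9562; share = 0.2354.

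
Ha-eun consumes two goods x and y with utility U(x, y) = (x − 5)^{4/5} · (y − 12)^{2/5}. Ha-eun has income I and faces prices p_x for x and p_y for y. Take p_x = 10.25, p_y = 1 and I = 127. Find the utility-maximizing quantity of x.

Discretionary income = 127 − 5·10.25 − 12·1 = 63.75; x* = 5 + 2/3·63.75/10.25 = 9.1463.

x* = 9.1463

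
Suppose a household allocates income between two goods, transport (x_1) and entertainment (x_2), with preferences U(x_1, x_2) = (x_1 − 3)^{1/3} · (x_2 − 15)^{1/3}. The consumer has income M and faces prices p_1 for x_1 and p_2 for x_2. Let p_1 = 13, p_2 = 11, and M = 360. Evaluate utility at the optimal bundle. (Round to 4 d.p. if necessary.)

After buying the subsistence bundle (3, 15), a share 0.5 of the remaining income goes to x_1: x_1* = 3 + 0.5·(M − 3p_1 − 15p_2)/p_1.
Discretionary income = 360 − 3·13 − 15·11 = 156; x_1* = 3 + 0.5·156/13 = 9; x_2* = 15 + 0.5·156/11 = 22.0909.
Utility at the optimum: U(9, 22.0909) = 3.491.

V = 3.491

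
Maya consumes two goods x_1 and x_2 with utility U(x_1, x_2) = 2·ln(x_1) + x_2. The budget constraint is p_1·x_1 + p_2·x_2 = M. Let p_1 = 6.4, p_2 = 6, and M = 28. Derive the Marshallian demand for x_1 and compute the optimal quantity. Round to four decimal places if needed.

At the given prices: x_1* = 2·6/6.4 = 1.875.

x_1* = 1.875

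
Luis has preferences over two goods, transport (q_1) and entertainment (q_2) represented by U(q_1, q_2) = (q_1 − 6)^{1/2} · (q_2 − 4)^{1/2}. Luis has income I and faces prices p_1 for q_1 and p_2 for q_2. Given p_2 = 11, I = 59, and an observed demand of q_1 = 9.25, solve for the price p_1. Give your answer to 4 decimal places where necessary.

This is Cobb-Douglas in (q_1−6, q_2−4): tangency gives 0.5·p_2·(q_2−4) = 0.5·p_1·(q_1−6).
Substituting into the budget: q_1* = 6 + 0.5·(I − 6·p_1 − 4·p_2)/p_1, and q_2* = 4 + 0.5·(…)/p_2.
Set q_1* = 9.25 in the demand function and solve for p_1: p_1 = 1.2.

p_1 = 1.2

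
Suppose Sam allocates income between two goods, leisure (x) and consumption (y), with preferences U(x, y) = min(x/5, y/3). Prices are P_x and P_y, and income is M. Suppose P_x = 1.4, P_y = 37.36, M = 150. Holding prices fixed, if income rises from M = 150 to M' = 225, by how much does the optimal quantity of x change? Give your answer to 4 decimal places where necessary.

Leontief preferences: the optimum is at the kink where x/5 = y/3, i.e. y = (3/5)·x.
Budget: P_x·x + P_y·(3/5)·x = M, so (5·P_x + 3·P_y)·x = 5·M.
Demand: x*(P_x,P_y,M) = 5·M/(5·P_x + 3·P_y), y* = 3·M/(5·P_x + 3·P_y).
Here 5·1.4 + 3·37.36 = 119.08, giving x* = 6.2983.
At M' = 225: x* = 9.4474. Change: 9.4474 − 6.2983 = 3.1491.

Δx* = 3.1491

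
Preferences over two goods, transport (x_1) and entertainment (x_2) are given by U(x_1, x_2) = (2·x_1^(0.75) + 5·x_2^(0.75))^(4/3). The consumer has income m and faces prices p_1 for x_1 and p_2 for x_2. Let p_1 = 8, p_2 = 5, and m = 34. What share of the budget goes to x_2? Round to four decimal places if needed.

share on x_2 = 0.9938

Substitute x_2 = (x_2/x_1)·x_1 into the budget: x_1* = m/(p_1 + p_2·(x_2/x_1)).
Numerically x_2/x_1 = 256, so x_1* = 34/(8 + 5·256) = 0.0264 and x_2* = 256·0.0264 = 6.7578.
Expenditure on x_2: 5·6.7578 = 33.7888; share = 0.9938.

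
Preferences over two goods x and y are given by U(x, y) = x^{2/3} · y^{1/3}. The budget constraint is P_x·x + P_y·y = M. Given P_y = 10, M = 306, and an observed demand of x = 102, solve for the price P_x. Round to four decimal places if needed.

The MRS is 2·y/x. Set MRS = P_x/P_y.
Rearranging, P_y·y = (1/2)·P_x·x. Substituting into the budget gives P_x·x·(1 + (1/2)) = M.
Demand: x*(P_x,P_y,M) = 2/3·M/P_x and y* = 1/3·M/P_y.
Set x* = 102 in the demand function and solve for P_x: P_x = 2.

P_x = 2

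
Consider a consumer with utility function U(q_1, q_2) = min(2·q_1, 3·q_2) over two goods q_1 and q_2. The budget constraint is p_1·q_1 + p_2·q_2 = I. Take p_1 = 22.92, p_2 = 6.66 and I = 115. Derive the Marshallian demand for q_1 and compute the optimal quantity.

Leontief preferences: the optimum is at the kink where q_1/3 = q_2/2, i.e. q_2 = (2/3)·q_1.
Budget: p_1·q_1 + p_2·(2/3)·q_1 = I, so (3·p_1 + 2·p_2)·q_1 = 3·I.
Demand: q_1*(p_1,p_2,I) = 3·I/(3·p_1 + 2·p_2), q_2* = 2·I/(3·p_1 + 2·p_2).
Here 3·22.92 + 2·6.66 = 82.08, giving q_1* = 4.2032.

q_1* = 4.2032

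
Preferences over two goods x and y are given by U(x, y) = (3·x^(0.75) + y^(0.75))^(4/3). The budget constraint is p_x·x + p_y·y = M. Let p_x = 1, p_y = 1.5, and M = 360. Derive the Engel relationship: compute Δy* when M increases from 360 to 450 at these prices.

Δy* = 0.2187

Substitute y = (y/x)·x into the budget: x* = M/(p_x + p_y·(y/x)).
Numerically y/x = 0.002439, so x* = 360/(1 + 1.5·0.002439) = 358.6879 and y* = 0.002439·358.6879 = 0.8747.
At M' = 450: y* = 1.0934. Change: 1.0934 − 0.8747 = 0.2187.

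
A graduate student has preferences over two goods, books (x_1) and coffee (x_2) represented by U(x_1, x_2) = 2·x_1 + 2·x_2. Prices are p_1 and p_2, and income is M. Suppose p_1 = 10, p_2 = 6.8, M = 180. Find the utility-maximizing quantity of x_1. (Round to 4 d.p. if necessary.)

Linear utility — the consumer picks whichever good has higher MU/price: 2/10 = 0.2 vs 2/6.8 = 0.2941.
x_2 gives more utility per dollar, so spend all income on x_2: x_2* = M/p_2, x_1* = 0.
Numerically: x_1* = 0, x_2* = 26.4706.

x_1* = 0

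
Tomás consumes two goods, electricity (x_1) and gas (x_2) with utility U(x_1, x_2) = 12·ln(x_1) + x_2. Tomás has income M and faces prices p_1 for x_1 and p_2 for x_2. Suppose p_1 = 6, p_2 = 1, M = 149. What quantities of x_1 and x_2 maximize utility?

x_1* = 2, x_2* = 137

MU_x_1 = 12/x_1, MU_x_2 = 1. Tangency: 12/x_1 = p_1/p_2.
So x_1*(p_1,p_2) = 12·p_2/p_1, independent of income; and x_2* = (M − 12·p_2)/p_2.
At the given prices: x_1* = 12·1/6 = 2, and x_2* = 137.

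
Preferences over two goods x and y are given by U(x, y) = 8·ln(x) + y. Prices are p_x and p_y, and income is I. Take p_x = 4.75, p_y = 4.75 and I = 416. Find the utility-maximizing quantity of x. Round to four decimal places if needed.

x* = 8

At the given prices: x* = 8·4.75/4.75 = 8.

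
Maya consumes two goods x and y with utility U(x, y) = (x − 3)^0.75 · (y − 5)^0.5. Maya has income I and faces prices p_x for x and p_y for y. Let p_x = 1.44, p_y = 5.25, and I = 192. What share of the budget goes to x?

Let x' = x−3, y' = y−5. MRS = (3/2)·y'/x' = p_x/p_y.
Substituting into the budget: x* = 3 + 0.6·(I − 3·p_x − 5·p_y)/p_x, and y* = 5 + 0.4·(…)/p_y.
Discretionary income = 192 − 3·1.44 − 5·5.25 = 161.43; x* = 3 + 0.6·161.43/1.44 = 70.2625; y* = 5 + 0.4·161.43/5.25 = 17.2994.
Expenditure on x: 1.44·70.2625 = 101.178; share = 0.527.

share on x = 0.527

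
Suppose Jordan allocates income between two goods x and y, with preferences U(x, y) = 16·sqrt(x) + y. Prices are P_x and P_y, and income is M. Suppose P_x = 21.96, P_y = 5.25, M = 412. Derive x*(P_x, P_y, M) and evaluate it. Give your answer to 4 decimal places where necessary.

Set MRS = P_x/P_y: 8·x^(−1/2) = P_x/P_y.
Solve: √x = 8·P_y/P_x, so x*(P_x,P_y) = (8·P_y/P_x)², and y* = (M − P_x·x*)/P_y.
Plugging in: x* = (8·5.25/21.96)² = 3.6579.

x* = 3.6579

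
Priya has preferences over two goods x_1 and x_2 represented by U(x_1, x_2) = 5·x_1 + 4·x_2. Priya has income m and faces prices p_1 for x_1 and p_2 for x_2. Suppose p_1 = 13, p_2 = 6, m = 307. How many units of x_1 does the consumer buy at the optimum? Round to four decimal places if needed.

x_1* = 0

Perfect substitutes: compare marginal utility per dollar. 5/p_1 vs 4/p_2 → 0.3846 vs 0.6667.
x_2 gives more utility per dollar, so spend all income on x_2: x_2* = m/p_2, x_1* = 0.
Numerically: x_1* = 0, x_2* = 51.1667.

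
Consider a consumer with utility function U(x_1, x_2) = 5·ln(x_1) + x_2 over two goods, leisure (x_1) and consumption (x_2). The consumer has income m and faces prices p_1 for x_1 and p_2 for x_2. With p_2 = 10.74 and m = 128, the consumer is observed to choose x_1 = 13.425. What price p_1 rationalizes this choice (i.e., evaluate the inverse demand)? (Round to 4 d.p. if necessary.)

Set MRS = p_1/p_2: (5/x_1)/1 = p_1/p_2.
So x_1*(p_1,p_2) = 5·p_2/p_1, independent of income; and x_2* = (m − 5·p_2)/p_2.
Set x_1* = 13.425 in the demand function and solve for p_1: p_1 = 4.

p_1 = 4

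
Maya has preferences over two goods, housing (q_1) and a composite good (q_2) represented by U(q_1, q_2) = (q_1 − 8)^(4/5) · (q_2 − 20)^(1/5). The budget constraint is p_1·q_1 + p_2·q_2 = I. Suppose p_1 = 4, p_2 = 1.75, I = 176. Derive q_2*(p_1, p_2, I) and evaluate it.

q_2* = 32.4571

Let q_1' = q_1−8, q_2' = q_2−20. MRS = 4·q_2'/q_1' = p_1/p_2.
Substituting into the budget: q_1* = 8 + 0.8·(I − 8·p_1 − 20·p_2)/p_1, and q_2* = 20 + 0.2·(…)/p_2.
Discretionary income = 176 − 8·4 − 20·1.75 = 109; q_2* = 20 + 0.2·109/1.75 = 32.4571.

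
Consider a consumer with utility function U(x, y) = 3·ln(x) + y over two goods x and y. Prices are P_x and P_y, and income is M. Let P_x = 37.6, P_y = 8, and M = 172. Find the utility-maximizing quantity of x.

x* = 0.6383

MU_x = 3/x, MU_y = 1. Tangency: 3/x = P_x/P_y.
So x*(P_x,P_y) = 3·P_y/P_x, independent of income; and y* = (M − 3·P_y)/P_y.
At the given prices: x* = 3·8/37.6 = 0.6383.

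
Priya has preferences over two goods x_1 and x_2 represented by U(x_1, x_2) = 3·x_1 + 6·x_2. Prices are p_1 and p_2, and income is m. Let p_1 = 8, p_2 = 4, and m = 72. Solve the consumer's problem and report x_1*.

Linear utility — the consumer picks whichever good has higher MU/price: 3/8 = 0.375 vs 6/4 = 1.5.
x_2 gives more utility per dollar, so spend all income on x_2: x_2* = m/p_2, x_1* = 0.
Numerically: x_1* = 0, x_2* = 18.

x_1* = 0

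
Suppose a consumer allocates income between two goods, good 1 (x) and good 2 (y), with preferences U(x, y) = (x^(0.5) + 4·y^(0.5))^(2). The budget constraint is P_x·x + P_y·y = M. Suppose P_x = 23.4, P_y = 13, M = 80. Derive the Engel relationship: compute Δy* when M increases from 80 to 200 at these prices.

MU_x ∝ x^(-0.5), MU_y ∝ 4·y^(-0.5), so MRS = (1/4)·(y/x)^(0.5) = P_x/P_y.
Hence y/x = (4·P_x/P_y)^(1/(0.5)), i.e. raised to the 2 power.
With the ratio pinned down, the budget gives x* = M/(P_x + P_y·(y/x)) and y* = (y/x)·x*.
Numerically y/x = 51.84, so x* = 80/(23.4 + 13·51.84) = 0.1147 and y* = 51.84·0.1147 = 5.9473.
At M' = 200: y* = 14.8684. Change: 14.8684 − 5.9473 = 8.921.

Δy* = 8.921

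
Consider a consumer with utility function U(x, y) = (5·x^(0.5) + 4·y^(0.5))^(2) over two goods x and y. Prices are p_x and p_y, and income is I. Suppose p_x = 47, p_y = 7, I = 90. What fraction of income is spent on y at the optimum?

share on y = 0.8112

Substitute y = (y/x)·x into the budget: x* = I/(p_x + p_y·(y/x)).
Numerically y/x = 28.852245, so x* = 90/(47 + 7·28.852245) = 0.3615 and y* = 28.852245·0.3615 = 10.43.
Expenditure on y: 7·10.43 = 73.0097; share = 0.8112.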